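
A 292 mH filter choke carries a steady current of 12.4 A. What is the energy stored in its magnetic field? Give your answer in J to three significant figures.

Stored magnetic energy: U = ½LI².
U = ½(0.292 H)(12.4 A)² = 22.449 J.

U ≈ 22.4 J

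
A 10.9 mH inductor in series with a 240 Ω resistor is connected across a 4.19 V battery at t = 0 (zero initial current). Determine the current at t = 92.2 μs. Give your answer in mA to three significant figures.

I ≈ 15.2 mA

τ = L/R = 1.090×10^-2/240 = 4.542×10^-5 s; final current I_∞ = ε/R = 4.19/240 = 1.746×10^-2 A.
I(t) = I_∞(1 − e^(−t/τ)) with t/τ = 2.030.
I = (1.746×10^-2)(1 − e^(−2.030)) = 1.517×10^-2 A.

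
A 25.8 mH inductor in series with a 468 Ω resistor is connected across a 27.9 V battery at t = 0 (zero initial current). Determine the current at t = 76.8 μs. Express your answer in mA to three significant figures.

τ = L/R = 2.580×10^-2/468 = 5.513×10^-5 s; final current I_∞ = ε/R = 27.9/468 = 5.962×10^-2 A.
I(t) = I_∞(1 − e^(−t/τ)) with t/τ = 1.393.
I = (5.962×10^-2)(1 − e^(−1.393)) = 4.481×10^-2 A.

I ≈ 44.8 mA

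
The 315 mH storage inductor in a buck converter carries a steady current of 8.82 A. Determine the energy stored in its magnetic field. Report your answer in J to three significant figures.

Stored magnetic energy: U = ½LI².
U = ½(0.315 H)(8.82 A)² = 12.25 J.

U ≈ 12.3 J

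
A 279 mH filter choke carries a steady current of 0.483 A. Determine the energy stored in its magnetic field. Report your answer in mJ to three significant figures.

U ≈ 32.5 mJ

Stored magnetic energy: U = ½LI².
U = ½(0.279 H)(0.483 A)² = 3.254×10^-2 J.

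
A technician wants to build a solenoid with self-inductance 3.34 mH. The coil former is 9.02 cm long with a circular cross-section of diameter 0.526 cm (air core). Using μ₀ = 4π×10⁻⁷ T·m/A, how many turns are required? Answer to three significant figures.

A = π(d/2)² = π(2.630×10^-3 m)² = 2.173×10^-5 m².
From L = μ₀N²A/ℓ, N = √(Lℓ / (μ₀A)).
N = √[(3.340×10^-3)(9.020×10^-2) / ((4π×10⁻⁷)×2.173×10^-5)] = √(1.103×10^7) ≈ 3321.6.

N ≈ 3320 turns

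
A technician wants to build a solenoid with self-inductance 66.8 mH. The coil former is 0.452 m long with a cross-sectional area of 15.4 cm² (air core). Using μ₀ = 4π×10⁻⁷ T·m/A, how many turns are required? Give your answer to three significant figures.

N ≈ 3950 turns

A = 15.4 cm² = 1.540×10^-3 m².
From L = μ₀N²A/ℓ, N = √(Lℓ / (μ₀A)).
N = √[(6.680×10^-2)(0.452) / ((4π×10⁻⁷)×1.540×10^-3)] = √(1.560×10^7) ≈ 3950.0.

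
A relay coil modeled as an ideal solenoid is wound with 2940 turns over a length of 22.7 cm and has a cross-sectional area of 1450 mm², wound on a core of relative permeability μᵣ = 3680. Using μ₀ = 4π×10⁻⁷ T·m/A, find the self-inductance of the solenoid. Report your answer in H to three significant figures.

A = 1450 mm² = 1.450×10^-3 m².
For a long solenoid, L = μ₀μᵣN²A/ℓ.
L = (4π×10⁻⁷)(3680)(2940)²(1.450×10^-3)/(0.227 m) = 255.3 H.

L ≈ 255 H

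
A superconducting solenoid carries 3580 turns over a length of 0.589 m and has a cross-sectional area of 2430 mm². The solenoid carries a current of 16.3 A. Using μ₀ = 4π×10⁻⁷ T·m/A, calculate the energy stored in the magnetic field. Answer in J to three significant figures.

A = 2430 mm² = 2.430×10^-3 m².
L = μ₀N²A/ℓ = (4π×10⁻⁷)(3580)²(2.430×10^-3)/(0.589) = 6.6446×10^-2 H.
U = ½LI² = ½(6.6446×10^-2)(16.3)² = 8.827 J.

U ≈ 8.83 J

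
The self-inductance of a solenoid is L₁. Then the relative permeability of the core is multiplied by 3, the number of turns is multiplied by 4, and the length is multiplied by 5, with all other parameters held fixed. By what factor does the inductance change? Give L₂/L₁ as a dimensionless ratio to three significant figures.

L₂/L₁ = 9.60

For a solenoid, L ∝ μᵣN²A/ℓ.
L₂/L₁ = (3) × (4)^2 × (5)^-1 = 9.60.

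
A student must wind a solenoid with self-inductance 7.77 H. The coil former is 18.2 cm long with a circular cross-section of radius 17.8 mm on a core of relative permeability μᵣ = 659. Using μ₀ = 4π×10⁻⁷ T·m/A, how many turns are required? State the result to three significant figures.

A = πr² = π(1.780×10^-2 m)² = 9.954×10^-4 m².
From L = μ₀μᵣN²A/ℓ, N = √(Lℓ / (μ₀μᵣA)).
N = √[(7.77)(0.182) / ((4π×10⁻⁷)(659)×9.954×10^-4)] = √(1.716×10^6) ≈ 1309.8.

N ≈ 1310 turns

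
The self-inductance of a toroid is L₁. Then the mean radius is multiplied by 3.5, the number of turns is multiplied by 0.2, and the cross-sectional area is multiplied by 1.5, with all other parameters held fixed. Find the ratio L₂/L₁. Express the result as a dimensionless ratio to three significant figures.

For a toroid, L ∝ μᵣN²A/R.
L₂/L₁ = (3.5)^-1 × (0.2)^2 × (1.5) = 0.0171.

L₂/L₁ = 0.0171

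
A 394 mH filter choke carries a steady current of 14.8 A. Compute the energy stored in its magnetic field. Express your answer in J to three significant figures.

U ≈ 43.2 J

Stored magnetic energy: U = ½LI².
U = ½(0.394 H)(14.8 A)² = 43.15 J.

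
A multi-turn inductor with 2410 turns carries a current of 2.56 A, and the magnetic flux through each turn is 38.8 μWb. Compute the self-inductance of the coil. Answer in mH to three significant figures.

L ≈ 36.5 mH

Self-inductance is defined by L = NΦ_B/I (flux linkage over current).
L = (2410)(3.880×10^-5 Wb)/(2.56 A) = 3.653×10^-2 H.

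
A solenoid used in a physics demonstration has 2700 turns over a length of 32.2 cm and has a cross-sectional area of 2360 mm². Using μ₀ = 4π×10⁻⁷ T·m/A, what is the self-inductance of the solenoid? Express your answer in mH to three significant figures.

A = 2360 mm² = 2.360×10^-3 m².
For a long solenoid, L = μ₀N²A/ℓ.
L = (4π×10⁻⁷)(2700)²(2.360×10^-3)/(0.322 m) = 6.714×10^-2 H.

L ≈ 67.1 mH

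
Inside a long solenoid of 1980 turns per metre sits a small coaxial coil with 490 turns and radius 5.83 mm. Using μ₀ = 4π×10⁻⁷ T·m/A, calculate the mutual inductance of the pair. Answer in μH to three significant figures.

The outer solenoid produces a uniform field B₁ = μ₀n₁I₁ across the inner coil,
so the flux linkage is N₂Φ = N₂B₁A₂ = μ₀n₁N₂A₂·I₁, giving M = μ₀n₁N₂A₂.
A₂ = πr² = π(5.830×10^-3 m)² = 1.068×10^-4 m².
M = (4π×10⁻⁷)(1980)(490)(1.068×10^-4) = 1.302×10^-4 H.

M ≈ 130 μH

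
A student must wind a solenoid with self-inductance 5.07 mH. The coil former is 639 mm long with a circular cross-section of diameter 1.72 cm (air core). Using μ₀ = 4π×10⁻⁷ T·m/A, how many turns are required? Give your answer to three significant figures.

A = π(d/2)² = π(8.600×10^-3 m)² = 2.324×10^-4 m².
From L = μ₀N²A/ℓ, N = √(Lℓ / (μ₀A)).
N = √[(5.070×10^-3)(0.639) / ((4π×10⁻⁷)×2.324×10^-4)] = √(1.110×10^7) ≈ 3331.0.

N ≈ 3330 turns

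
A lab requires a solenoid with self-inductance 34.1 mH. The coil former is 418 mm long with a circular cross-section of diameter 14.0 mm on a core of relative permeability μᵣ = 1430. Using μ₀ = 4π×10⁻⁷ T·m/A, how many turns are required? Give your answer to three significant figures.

N ≈ 227 turns

A = π(d/2)² = π(7.000×10^-3 m)² = 1.539×10^-4 m².
From L = μ₀μᵣN²A/ℓ, N = √(Lℓ / (μ₀μᵣA)).
N = √[(3.410×10^-2)(0.418) / ((4π×10⁻⁷)(1430)×1.539×10^-4)] = √(5.153×10^4) ≈ 227.0.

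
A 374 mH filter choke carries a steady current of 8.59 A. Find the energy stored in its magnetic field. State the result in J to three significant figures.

U ≈ 13.8 J

Stored magnetic energy: U = ½LI².
U = ½(0.374 H)(8.59 A)² = 13.8 J.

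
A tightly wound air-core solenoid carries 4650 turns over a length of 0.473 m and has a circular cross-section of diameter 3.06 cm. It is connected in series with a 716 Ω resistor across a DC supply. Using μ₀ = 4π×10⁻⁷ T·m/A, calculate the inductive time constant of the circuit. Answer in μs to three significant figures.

A = π(d/2)² = π(1.530×10^-2 m)² = 7.354×10^-4 m².
L = μ₀N²A/ℓ = (4π×10⁻⁷)(4650)²(7.354×10^-4)/(0.473) = 4.2246×10^-2 H.
τ = L/R = (4.2246×10^-2)/(716) = 5.900×10^-5 s.

τ ≈ 59.0 μs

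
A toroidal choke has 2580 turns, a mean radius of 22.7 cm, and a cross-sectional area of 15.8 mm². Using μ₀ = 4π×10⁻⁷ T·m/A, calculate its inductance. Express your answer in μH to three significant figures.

For a thin toroid, L = μ₀N²A/(2πR).
L = (4π×10⁻⁷)(2580)²(1.580×10^-5) / (2π×0.227 m) = 9.266×10^-5 H.

L ≈ 92.7 μH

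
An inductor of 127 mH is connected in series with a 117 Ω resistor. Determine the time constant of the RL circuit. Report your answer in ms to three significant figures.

τ = L/R = (0.127 H)/(117 Ω) = 1.085×10^-3 s.

τ ≈ 1.09 ms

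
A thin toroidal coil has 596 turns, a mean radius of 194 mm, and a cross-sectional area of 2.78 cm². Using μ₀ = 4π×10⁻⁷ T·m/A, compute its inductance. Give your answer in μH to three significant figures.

L ≈ 102 μH

For a thin toroid, L = μ₀N²A/(2πR).
L = (4π×10⁻⁷)(596)²(2.780×10^-4) / (2π×0.194 m) = 1.018×10^-4 H.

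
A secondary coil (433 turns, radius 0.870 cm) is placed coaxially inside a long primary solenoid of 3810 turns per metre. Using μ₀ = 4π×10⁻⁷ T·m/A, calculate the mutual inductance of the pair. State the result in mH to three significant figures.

M ≈ 0.493 mH

The outer solenoid produces a uniform field B₁ = μ₀n₁I₁ across the inner coil,
so the flux linkage is N₂Φ = N₂B₁A₂ = μ₀n₁N₂A₂·I₁, giving M = μ₀n₁N₂A₂.
A₂ = πr² = π(8.700×10^-3 m)² = 2.378×10^-4 m².
M = (4π×10⁻⁷)(3810)(433)(2.378×10^-4) = 4.930×10^-4 H.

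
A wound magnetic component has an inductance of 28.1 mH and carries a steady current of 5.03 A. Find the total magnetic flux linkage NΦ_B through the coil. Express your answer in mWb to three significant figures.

NΦ_B ≈ 141 mWb

From L = NΦ_B/I, the flux linkage is NΦ_B = LI.
NΦ_B = (2.810×10^-2 H)(5.03 A) = 0.1413 Wb.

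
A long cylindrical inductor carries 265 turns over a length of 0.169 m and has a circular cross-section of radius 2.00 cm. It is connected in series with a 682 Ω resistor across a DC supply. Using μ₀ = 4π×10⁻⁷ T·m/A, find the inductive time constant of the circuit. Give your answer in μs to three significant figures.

A = πr² = π(2.000×10^-2 m)² = 1.257×10^-3 m².
L = μ₀N²A/ℓ = (4π×10⁻⁷)(265)²(1.257×10^-3)/(0.169) = 6.562×10^-4 H.
τ = L/R = (6.562×10^-4)/(682) = 9.621×10^-7 s.

τ ≈ 0.962 μs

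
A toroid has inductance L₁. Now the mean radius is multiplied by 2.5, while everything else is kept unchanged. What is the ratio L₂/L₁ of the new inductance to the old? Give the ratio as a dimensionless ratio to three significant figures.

L₂/L₁ = 0.400

For a toroid, L ∝ μᵣN²A/R.
L₂/L₁ = (2.5)^-1 = 0.400.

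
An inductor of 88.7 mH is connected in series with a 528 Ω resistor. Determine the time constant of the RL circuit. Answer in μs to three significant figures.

τ ≈ 168 μs

τ = L/R = (8.870×10^-2 H)/(528 Ω) = 1.680×10^-4 s.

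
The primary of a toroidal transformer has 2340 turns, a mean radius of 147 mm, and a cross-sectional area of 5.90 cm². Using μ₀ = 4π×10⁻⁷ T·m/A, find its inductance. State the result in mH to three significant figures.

For a thin toroid, L = μ₀N²A/(2πR).
L = (4π×10⁻⁷)(2340)²(5.900×10^-4) / (2π×0.147 m) = 4.395×10^-3 H.

L ≈ 4.40 mH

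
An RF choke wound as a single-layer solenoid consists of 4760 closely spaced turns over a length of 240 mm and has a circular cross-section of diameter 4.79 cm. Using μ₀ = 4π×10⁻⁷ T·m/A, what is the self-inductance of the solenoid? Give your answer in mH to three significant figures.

L ≈ 214 mH

A = π(d/2)² = π(2.395×10^-2 m)² = 1.802×10^-3 m².
For a long solenoid, L = μ₀N²A/ℓ.
L = (4π×10⁻⁷)(4760)²(1.802×10^-3)/(0.24 m) = 0.2138 H.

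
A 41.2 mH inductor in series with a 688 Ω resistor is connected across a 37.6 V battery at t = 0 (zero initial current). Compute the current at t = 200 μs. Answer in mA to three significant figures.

τ = L/R = 4.120×10^-2/688 = 5.988×10^-5 s; final current I_∞ = ε/R = 37.6/688 = 5.465×10^-2 A.
I(t) = I_∞(1 − e^(−t/τ)) with t/τ = 3.340.
I = (5.465×10^-2)(1 − e^(−3.340)) = 5.271×10^-2 A.

I ≈ 52.7 mA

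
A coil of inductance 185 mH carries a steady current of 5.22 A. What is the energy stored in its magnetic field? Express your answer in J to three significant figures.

U ≈ 2.52 J

Stored magnetic energy: U = ½LI².
U = ½(0.185 H)(5.22 A)² = 2.52 J.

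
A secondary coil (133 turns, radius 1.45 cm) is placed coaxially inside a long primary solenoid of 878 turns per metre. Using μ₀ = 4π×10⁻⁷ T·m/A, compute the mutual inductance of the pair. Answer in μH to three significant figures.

The outer solenoid produces a uniform field B₁ = μ₀n₁I₁ across the inner coil,
so the flux linkage is N₂Φ = N₂B₁A₂ = μ₀n₁N₂A₂·I₁, giving M = μ₀n₁N₂A₂.
A₂ = πr² = π(1.450×10^-2 m)² = 6.605×10^-4 m².
M = (4π×10⁻⁷)(878)(133)(6.605×10^-4) = 9.693×10^-5 H.

M ≈ 96.9 μH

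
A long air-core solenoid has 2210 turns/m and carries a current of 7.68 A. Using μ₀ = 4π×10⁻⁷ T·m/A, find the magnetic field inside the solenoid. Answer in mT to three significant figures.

Inside a long solenoid, B = μ₀nI.
B = (4π×10⁻⁷)(2.210×10^3 m⁻¹)(7.68 A) = 2.133×10^-2 T.

B ≈ 21.3 mT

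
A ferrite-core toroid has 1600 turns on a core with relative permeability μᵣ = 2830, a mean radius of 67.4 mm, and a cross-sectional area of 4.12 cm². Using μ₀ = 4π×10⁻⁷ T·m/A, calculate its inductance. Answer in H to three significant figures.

L ≈ 8.86 H

For a thin toroid, L = μ₀μᵣN²A/(2πR).
L = (4π×10⁻⁷)(2830)(1600)²(4.120×10^-4) / (2π×6.740×10^-2 m) = 8.857 H.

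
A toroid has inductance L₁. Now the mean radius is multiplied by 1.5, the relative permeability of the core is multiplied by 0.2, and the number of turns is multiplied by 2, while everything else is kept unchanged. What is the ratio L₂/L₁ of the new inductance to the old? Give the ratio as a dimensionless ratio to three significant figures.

L₂/L₁ = 0.533

For a toroid, L ∝ μᵣN²A/R.
L₂/L₁ = (1.5)^-1 × (0.2) × (2)^2 = 0.533.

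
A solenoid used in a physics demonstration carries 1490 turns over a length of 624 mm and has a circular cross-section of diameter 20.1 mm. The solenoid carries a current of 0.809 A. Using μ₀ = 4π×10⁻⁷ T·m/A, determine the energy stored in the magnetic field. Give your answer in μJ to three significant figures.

A = π(d/2)² = π(1.005×10^-2 m)² = 3.173×10^-4 m².
L = μ₀N²A/ℓ = (4π×10⁻⁷)(1490)²(3.173×10^-4)/(0.624) = 1.419×10^-3 H.
U = ½LI² = ½(1.419×10^-3)(0.809)² = 4.642×10^-4 J.

U ≈ 464 μJ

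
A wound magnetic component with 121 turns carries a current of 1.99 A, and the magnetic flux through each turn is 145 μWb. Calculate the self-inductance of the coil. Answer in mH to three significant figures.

L ≈ 8.82 mH

Self-inductance is defined by L = NΦ_B/I (flux linkage over current).
L = (121)(1.450×10^-4 Wb)/(1.99 A) = 8.817×10^-3 H.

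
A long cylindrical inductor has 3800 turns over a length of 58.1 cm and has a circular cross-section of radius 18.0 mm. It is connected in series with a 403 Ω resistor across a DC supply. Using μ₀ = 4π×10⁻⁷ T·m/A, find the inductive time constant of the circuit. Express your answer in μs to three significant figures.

A = πr² = π(1.800×10^-2 m)² = 1.018×10^-3 m².
L = μ₀N²A/ℓ = (4π×10⁻⁷)(3800)²(1.018×10^-3)/(0.581) = 3.179×10^-2 H.
τ = L/R = (3.179×10^-2)/(403) = 7.888×10^-5 s.

τ ≈ 78.9 μs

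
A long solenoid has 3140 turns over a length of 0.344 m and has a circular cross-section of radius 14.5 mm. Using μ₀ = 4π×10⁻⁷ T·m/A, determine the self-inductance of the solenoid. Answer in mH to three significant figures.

L ≈ 23.8 mH

A = πr² = π(1.450×10^-2 m)² = 6.605×10^-4 m².
For a long solenoid, L = μ₀N²A/ℓ.
L = (4π×10⁻⁷)(3140)²(6.605×10^-4)/(0.344 m) = 2.379×10^-2 H.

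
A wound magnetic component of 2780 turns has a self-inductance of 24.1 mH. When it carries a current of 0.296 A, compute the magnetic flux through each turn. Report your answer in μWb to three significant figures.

From L = NΦ_B/I, the flux per turn is Φ_B = LI/N.
Φ_B = (2.410×10^-2 H)(0.296 A)/2780 = 2.566×10^-6 Wb.

Φ_B ≈ 2.57 μWb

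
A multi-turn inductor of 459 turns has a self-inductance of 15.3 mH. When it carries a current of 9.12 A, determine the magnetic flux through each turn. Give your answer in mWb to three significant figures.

From L = NΦ_B/I, the flux per turn is Φ_B = LI/N.
Φ_B = (1.530×10^-2 H)(9.12 A)/459 = 3.040×10^-4 Wb.

Φ_B ≈ 0.304 mWb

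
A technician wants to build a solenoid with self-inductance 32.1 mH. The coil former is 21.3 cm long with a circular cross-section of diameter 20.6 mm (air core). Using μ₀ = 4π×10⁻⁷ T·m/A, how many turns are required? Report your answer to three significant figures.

A = π(d/2)² = π(1.030×10^-2 m)² = 3.333×10^-4 m².
From L = μ₀N²A/ℓ, N = √(Lℓ / (μ₀A)).
N = √[(3.210×10^-2)(0.213) / ((4π×10⁻⁷)×3.333×10^-4)] = √(1.632×10^7) ≈ 4040.4.

N ≈ 4040 turns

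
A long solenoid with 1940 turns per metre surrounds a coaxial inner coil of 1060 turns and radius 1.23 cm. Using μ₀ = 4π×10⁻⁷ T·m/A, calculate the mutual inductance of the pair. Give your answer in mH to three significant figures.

M ≈ 1.23 mH

The outer solenoid produces a uniform field B₁ = μ₀n₁I₁ across the inner coil,
so the flux linkage is N₂Φ = N₂B₁A₂ = μ₀n₁N₂A₂·I₁, giving M = μ₀n₁N₂A₂.
A₂ = πr² = π(1.230×10^-2 m)² = 4.753×10^-4 m².
M = (4π×10⁻⁷)(1940)(1060)(4.753×10^-4) = 1.228×10^-3 H.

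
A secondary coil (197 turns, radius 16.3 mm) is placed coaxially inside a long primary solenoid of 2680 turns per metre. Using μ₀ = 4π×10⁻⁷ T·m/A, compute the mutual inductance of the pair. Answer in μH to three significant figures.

M ≈ 554 μH

The outer solenoid produces a uniform field B₁ = μ₀n₁I₁ across the inner coil,
so the flux linkage is N₂Φ = N₂B₁A₂ = μ₀n₁N₂A₂·I₁, giving M = μ₀n₁N₂A₂.
A₂ = πr² = π(1.630×10^-2 m)² = 8.347×10^-4 m².
M = (4π×10⁻⁷)(2680)(197)(8.347×10^-4) = 5.538×10^-4 H.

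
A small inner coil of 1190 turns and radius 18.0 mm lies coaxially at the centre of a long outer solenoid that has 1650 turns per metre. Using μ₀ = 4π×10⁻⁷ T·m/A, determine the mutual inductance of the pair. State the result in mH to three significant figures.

The outer solenoid produces a uniform field B₁ = μ₀n₁I₁ across the inner coil,
so the flux linkage is N₂Φ = N₂B₁A₂ = μ₀n₁N₂A₂·I₁, giving M = μ₀n₁N₂A₂.
A₂ = πr² = π(1.800×10^-2 m)² = 1.018×10^-3 m².
M = (4π×10⁻⁷)(1650)(1190)(1.018×10^-3) = 2.512×10^-3 H.

M ≈ 2.51 mH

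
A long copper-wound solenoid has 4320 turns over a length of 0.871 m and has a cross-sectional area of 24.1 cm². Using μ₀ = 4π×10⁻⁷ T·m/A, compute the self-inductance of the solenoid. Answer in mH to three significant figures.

L ≈ 64.9 mH

A = 24.1 cm² = 2.410×10^-3 m².
For a long solenoid, L = μ₀N²A/ℓ.
L = (4π×10⁻⁷)(4320)²(2.410×10^-3)/(0.871 m) = 6.489×10^-2 H.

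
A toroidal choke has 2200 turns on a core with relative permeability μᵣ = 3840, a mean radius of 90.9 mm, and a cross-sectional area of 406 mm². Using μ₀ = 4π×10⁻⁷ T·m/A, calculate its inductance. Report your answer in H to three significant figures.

L ≈ 16.6 H

For a thin toroid, L = μ₀μᵣN²A/(2πR).
L = (4π×10⁻⁷)(3840)(2200)²(4.060×10^-4) / (2π×9.090×10^-2 m) = 16.6 H.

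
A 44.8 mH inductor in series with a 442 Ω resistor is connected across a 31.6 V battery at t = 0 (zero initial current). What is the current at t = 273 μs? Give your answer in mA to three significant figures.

I ≈ 66.7 mA

τ = L/R = 4.480×10^-2/442 = 1.014×10^-4 s; final current I_∞ = ε/R = 31.6/442 = 7.149×10^-2 A.
I(t) = I_∞(1 − e^(−t/τ)) with t/τ = 2.693.
I = (7.149×10^-2)(1 − e^(−2.693)) = 6.666×10^-2 A.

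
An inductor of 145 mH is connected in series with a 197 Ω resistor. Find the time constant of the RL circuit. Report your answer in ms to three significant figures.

τ ≈ 0.736 ms

τ = L/R = (0.145 H)/(197 Ω) = 7.360×10^-4 s.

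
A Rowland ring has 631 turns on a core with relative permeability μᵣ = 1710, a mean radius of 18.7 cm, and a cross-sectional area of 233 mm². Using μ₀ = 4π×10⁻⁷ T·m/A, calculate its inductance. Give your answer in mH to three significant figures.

For a thin toroid, L = μ₀μᵣN²A/(2πR).
L = (4π×10⁻⁷)(1710)(631)²(2.330×10^-4) / (2π×0.187 m) = 0.1697 H.

L ≈ 170 mH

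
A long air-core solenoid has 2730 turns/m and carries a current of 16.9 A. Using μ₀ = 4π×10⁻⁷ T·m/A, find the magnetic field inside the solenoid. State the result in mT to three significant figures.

B ≈ 58.0 mT

Inside a long solenoid, B = μ₀nI.
B = (4π×10⁻⁷)(2.730×10^3 m⁻¹)(16.9 A) = 5.798×10^-2 T.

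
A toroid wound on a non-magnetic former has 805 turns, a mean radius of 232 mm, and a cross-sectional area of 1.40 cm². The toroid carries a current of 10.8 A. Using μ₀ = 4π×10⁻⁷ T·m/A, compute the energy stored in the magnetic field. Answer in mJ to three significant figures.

L = μ₀N²A/(2πR) = (4π×10⁻⁷)(805)²(1.400×10^-4)/(2π×0.232) = 7.821×10^-5 H.
U = ½LI² = ½(7.821×10^-5)(10.8)² = 4.561×10^-3 J.

U ≈ 4.56 mJ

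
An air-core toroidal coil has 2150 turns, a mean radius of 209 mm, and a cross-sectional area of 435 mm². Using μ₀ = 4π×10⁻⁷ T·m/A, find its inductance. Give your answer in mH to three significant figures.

For a thin toroid, L = μ₀N²A/(2πR).
L = (4π×10⁻⁷)(2150)²(4.350×10^-4) / (2π×0.209 m) = 1.924×10^-3 H.

L ≈ 1.92 mH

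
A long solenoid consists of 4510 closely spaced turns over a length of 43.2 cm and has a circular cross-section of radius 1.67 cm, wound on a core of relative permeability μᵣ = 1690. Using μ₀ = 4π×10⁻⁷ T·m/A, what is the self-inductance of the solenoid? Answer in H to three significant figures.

A = πr² = π(1.670×10^-2 m)² = 8.762×10^-4 m².
For a long solenoid, L = μ₀μᵣN²A/ℓ.
L = (4π×10⁻⁷)(1690)(4510)²(8.762×10^-4)/(0.432 m) = 87.61 H.

L ≈ 87.6 H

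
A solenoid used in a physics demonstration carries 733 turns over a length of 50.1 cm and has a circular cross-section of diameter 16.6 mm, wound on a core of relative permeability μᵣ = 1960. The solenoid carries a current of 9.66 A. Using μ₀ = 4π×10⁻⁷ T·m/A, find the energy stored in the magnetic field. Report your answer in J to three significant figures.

A = π(d/2)² = π(8.300×10^-3 m)² = 2.164×10^-4 m².
L = μ₀μᵣN²A/ℓ = (4π×10⁻⁷)(1960)(733)²(2.164×10^-4)/(0.501) = 0.5717 H.
U = ½LI² = ½(0.5717)(9.66)² = 26.67 J.

U ≈ 26.7 J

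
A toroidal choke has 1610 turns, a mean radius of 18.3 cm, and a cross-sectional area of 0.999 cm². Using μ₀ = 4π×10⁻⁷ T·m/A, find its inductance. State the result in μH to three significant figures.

For a thin toroid, L = μ₀N²A/(2πR).
L = (4π×10⁻⁷)(1610)²(9.990×10^-5) / (2π×0.183 m) = 2.830×10^-4 H.

L ≈ 283 μH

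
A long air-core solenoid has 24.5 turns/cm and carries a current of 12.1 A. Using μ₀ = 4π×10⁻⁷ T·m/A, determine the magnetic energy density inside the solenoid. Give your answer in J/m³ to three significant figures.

B = μ₀nI = (4π×10⁻⁷)(2.450×10^3)(12.1) = 3.725×10^-2 T.
u = B²/(2μ₀) = (3.725×10^-2)²/(2×4π×10⁻⁷) = 552.2 J/m³.

u ≈ 552 J/m³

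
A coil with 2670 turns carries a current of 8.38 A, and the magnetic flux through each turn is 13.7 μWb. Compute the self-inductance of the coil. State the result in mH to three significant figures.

L ≈ 4.37 mH

Self-inductance is defined by L = NΦ_B/I (flux linkage over current).
L = (2670)(1.370×10^-5 Wb)/(8.38 A) = 4.365×10^-3 H.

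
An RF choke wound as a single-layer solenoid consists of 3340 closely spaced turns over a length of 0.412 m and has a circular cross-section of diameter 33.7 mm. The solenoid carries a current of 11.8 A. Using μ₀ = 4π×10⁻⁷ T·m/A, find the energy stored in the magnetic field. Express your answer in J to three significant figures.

U ≈ 2.11 J

A = π(d/2)² = π(1.685×10^-2 m)² = 8.920×10^-4 m².
L = μ₀N²A/ℓ = (4π×10⁻⁷)(3340)²(8.920×10^-4)/(0.412) = 3.03498×10^-2 H.
U = ½LI² = ½(3.03498×10^-2)(11.8)² = 2.113 J.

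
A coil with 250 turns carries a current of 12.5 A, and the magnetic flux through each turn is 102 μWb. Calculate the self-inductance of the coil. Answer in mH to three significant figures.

L ≈ 2.04 mH

Self-inductance is defined by L = NΦ_B/I (flux linkage over current).
L = (250)(1.020×10^-4 Wb)/(12.5 A) = 2.040×10^-3 H.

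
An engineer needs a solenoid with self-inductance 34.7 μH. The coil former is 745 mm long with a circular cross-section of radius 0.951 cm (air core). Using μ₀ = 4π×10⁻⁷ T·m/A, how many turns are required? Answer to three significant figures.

N ≈ 269 turns

A = πr² = π(9.510×10^-3 m)² = 2.841×10^-4 m².
From L = μ₀N²A/ℓ, N = √(Lℓ / (μ₀A)).
N = √[(3.470×10^-5)(0.745) / ((4π×10⁻⁷)×2.841×10^-4)] = √(7.240×10^4) ≈ 269.1.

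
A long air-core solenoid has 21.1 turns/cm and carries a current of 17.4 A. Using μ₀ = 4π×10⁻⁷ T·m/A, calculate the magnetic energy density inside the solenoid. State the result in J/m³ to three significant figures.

u ≈ 847 J/m³

B = μ₀nI = (4π×10⁻⁷)(2.110×10^3)(17.4) = 4.614×10^-2 T.
u = B²/(2μ₀) = (4.614×10^-2)²/(2×4π×10⁻⁷) = 846.9 J/m³.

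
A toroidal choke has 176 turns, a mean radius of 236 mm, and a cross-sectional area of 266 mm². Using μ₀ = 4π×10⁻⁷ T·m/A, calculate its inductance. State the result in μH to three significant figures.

For a thin toroid, L = μ₀N²A/(2πR).
L = (4π×10⁻⁷)(176)²(2.660×10^-4) / (2π×0.236 m) = 6.983×10^-6 H.

L ≈ 6.98 μH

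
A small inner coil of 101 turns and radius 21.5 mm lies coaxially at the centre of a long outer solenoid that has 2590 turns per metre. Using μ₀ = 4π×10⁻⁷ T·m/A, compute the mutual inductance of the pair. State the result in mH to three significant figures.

The outer solenoid produces a uniform field B₁ = μ₀n₁I₁ across the inner coil,
so the flux linkage is N₂Φ = N₂B₁A₂ = μ₀n₁N₂A₂·I₁, giving M = μ₀n₁N₂A₂.
A₂ = πr² = π(2.150×10^-2 m)² = 1.452×10^-3 m².
M = (4π×10⁻⁷)(2590)(101)(1.452×10^-3) = 4.774×10^-4 H.

M ≈ 0.477 mH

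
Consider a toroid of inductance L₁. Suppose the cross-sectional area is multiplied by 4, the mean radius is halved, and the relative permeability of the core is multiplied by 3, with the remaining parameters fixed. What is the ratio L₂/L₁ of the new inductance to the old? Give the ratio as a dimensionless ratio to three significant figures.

L₂/L₁ = 24.0

For a toroid, L ∝ μᵣN²A/R.
L₂/L₁ = (4) × (0.5)^-1 × (3) = 24.0.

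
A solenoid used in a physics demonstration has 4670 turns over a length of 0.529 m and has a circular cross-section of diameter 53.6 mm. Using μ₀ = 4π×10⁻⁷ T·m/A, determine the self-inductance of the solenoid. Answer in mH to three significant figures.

L ≈ 117 mH

A = π(d/2)² = π(2.680×10^-2 m)² = 2.256×10^-3 m².
For a long solenoid, L = μ₀N²A/ℓ.
L = (4π×10⁻⁷)(4670)²(2.256×10^-3)/(0.529 m) = 0.1169 H.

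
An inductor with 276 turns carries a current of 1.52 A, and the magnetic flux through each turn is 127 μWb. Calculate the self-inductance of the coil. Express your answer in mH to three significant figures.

Self-inductance is defined by L = NΦ_B/I (flux linkage over current).
L = (276)(1.270×10^-4 Wb)/(1.52 A) = 2.306×10^-2 H.

L ≈ 23.1 mH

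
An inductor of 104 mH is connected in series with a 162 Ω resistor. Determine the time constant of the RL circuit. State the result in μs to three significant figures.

τ = L/R = (0.104 H)/(162 Ω) = 6.420×10^-4 s.

τ ≈ 642 μs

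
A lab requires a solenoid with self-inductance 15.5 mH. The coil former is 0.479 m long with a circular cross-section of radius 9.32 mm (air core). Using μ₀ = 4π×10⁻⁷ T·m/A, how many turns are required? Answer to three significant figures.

A = πr² = π(9.320×10^-3 m)² = 2.729×10^-4 m².
From L = μ₀N²A/ℓ, N = √(Lℓ / (μ₀A)).
N = √[(1.550×10^-2)(0.479) / ((4π×10⁻⁷)×2.729×10^-4)] = √(2.165×10^7) ≈ 4653.1.

N ≈ 4650 turns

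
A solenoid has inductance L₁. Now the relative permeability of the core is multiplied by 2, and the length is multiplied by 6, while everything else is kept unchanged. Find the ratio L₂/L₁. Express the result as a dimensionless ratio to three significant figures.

For a solenoid, L ∝ μᵣN²A/ℓ.
L₂/L₁ = (2) × (6)^-1 = 0.333.

L₂/L₁ = 0.333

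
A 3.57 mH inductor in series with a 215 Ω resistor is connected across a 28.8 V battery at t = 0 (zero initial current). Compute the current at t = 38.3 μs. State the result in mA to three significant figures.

τ = L/R = 3.570×10^-3/215 = 1.660×10^-5 s; final current I_∞ = ε/R = 28.8/215 = 0.134 A.
I(t) = I_∞(1 − e^(−t/τ)) with t/τ = 2.307.
I = (0.134)(1 − e^(−2.307)) = 0.1206 A.

I ≈ 121 mA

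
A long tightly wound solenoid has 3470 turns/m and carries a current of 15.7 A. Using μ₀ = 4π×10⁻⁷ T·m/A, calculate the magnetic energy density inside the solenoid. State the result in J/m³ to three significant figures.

u ≈ 1860 J/m³

B = μ₀nI = (4π×10⁻⁷)(3.470×10^3)(15.7) = 6.846×10^-2 T.
u = B²/(2μ₀) = (6.846×10^-2)²/(2×4π×10⁻⁷) = 1.8648×10^3 J/m³.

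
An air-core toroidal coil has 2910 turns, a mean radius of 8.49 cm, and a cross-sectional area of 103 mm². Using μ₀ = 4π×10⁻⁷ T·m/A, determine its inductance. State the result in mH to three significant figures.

L ≈ 2.05 mH

For a thin toroid, L = μ₀N²A/(2πR).
L = (4π×10⁻⁷)(2910)²(1.030×10^-4) / (2π×8.490×10^-2 m) = 2.0547×10^-3 H.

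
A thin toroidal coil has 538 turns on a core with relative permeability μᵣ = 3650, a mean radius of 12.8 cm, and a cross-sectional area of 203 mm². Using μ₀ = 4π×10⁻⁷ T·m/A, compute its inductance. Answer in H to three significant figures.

For a thin toroid, L = μ₀μᵣN²A/(2πR).
L = (4π×10⁻⁷)(3650)(538)²(2.030×10^-4) / (2π×0.128 m) = 0.3351 H.

L ≈ 0.335 H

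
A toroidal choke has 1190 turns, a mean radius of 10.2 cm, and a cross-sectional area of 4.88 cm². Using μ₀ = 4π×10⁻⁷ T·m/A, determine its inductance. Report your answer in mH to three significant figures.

For a thin toroid, L = μ₀N²A/(2πR).
L = (4π×10⁻⁷)(1190)²(4.880×10^-4) / (2π×0.102 m) = 1.355×10^-3 H.

L ≈ 1.36 mH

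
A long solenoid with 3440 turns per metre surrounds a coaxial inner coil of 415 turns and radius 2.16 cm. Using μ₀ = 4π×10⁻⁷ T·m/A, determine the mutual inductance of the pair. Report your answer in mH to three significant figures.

The outer solenoid produces a uniform field B₁ = μ₀n₁I₁ across the inner coil,
so the flux linkage is N₂Φ = N₂B₁A₂ = μ₀n₁N₂A₂·I₁, giving M = μ₀n₁N₂A₂.
A₂ = πr² = π(2.160×10^-2 m)² = 1.466×10^-3 m².
M = (4π×10⁻⁷)(3440)(415)(1.466×10^-3) = 2.630×10^-3 H.

M ≈ 2.63 mH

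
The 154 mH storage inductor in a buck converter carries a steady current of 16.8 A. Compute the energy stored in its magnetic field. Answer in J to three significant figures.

U ≈ 21.7 J

Stored magnetic energy: U = ½LI².
U = ½(0.154 H)(16.8 A)² = 21.73 J.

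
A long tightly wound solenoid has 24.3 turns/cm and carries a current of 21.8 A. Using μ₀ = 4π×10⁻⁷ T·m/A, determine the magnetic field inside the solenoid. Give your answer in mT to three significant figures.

B ≈ 66.6 mT

Inside a long solenoid, B = μ₀nI.
B = (4π×10⁻⁷)(2.430×10^3 m⁻¹)(21.8 A) = 6.657×10^-2 T.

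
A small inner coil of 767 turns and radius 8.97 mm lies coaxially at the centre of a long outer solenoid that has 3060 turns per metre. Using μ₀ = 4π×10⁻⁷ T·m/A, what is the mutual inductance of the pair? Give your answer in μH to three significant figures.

M ≈ 746 μH

The outer solenoid produces a uniform field B₁ = μ₀n₁I₁ across the inner coil,
so the flux linkage is N₂Φ = N₂B₁A₂ = μ₀n₁N₂A₂·I₁, giving M = μ₀n₁N₂A₂.
A₂ = πr² = π(8.970×10^-3 m)² = 2.528×10^-4 m².
M = (4π×10⁻⁷)(3060)(767)(2.528×10^-4) = 7.455×10^-4 H.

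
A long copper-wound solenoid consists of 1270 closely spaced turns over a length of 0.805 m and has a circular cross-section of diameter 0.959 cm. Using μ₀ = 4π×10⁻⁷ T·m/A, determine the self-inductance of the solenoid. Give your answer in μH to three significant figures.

A = π(d/2)² = π(4.795×10^-3 m)² = 7.223×10^-5 m².
For a long solenoid, L = μ₀N²A/ℓ.
L = (4π×10⁻⁷)(1270)²(7.223×10^-5)/(0.805 m) = 1.819×10^-4 H.

L ≈ 182 μH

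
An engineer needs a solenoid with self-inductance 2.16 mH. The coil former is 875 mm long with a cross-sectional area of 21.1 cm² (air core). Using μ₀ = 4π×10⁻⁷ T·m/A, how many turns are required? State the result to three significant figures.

A = 21.1 cm² = 2.110×10^-3 m².
From L = μ₀N²A/ℓ, N = √(Lℓ / (μ₀A)).
N = √[(2.160×10^-3)(0.875) / ((4π×10⁻⁷)×2.110×10^-3)] = √(7.128×10^5) ≈ 844.3.

N ≈ 844 turns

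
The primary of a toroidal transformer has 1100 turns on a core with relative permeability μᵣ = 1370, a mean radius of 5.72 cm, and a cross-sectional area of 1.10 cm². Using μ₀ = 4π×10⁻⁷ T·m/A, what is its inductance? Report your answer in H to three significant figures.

For a thin toroid, L = μ₀μᵣN²A/(2πR).
L = (4π×10⁻⁷)(1370)(1100)²(1.100×10^-4) / (2π×5.720×10^-2 m) = 0.6376 H.

L ≈ 0.638 H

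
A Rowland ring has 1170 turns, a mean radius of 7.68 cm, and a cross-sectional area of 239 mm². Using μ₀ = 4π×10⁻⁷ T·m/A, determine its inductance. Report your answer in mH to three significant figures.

For a thin toroid, L = μ₀N²A/(2πR).
L = (4π×10⁻⁷)(1170)²(2.390×10^-4) / (2π×7.680×10^-2 m) = 8.520×10^-4 H.

L ≈ 0.852 mH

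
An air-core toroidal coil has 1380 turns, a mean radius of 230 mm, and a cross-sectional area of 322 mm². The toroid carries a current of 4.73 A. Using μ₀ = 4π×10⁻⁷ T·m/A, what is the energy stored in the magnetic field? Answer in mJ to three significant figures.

L = μ₀N²A/(2πR) = (4π×10⁻⁷)(1380)²(3.220×10^-4)/(2π×0.23) = 5.332×10^-4 H.
U = ½LI² = ½(5.332×10^-4)(4.73)² = 5.96497×10^-3 J.

U ≈ 5.96 mJ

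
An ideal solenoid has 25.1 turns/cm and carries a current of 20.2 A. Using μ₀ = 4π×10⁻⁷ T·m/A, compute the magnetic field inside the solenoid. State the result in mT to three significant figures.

B ≈ 63.7 mT

Inside a long solenoid, B = μ₀nI.
B = (4π×10⁻⁷)(2.510×10^3 m⁻¹)(20.2 A) = 6.371×10^-2 T.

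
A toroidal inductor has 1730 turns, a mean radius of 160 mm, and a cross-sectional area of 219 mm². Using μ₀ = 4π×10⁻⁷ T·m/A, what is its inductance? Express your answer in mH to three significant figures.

For a thin toroid, L = μ₀N²A/(2πR).
L = (4π×10⁻⁷)(1730)²(2.190×10^-4) / (2π×0.16 m) = 8.193×10^-4 H.

L ≈ 0.819 mH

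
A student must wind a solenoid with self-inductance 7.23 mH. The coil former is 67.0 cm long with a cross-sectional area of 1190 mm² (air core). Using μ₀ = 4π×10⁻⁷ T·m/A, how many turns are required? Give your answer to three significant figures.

N ≈ 1800 turns

A = 1190 mm² = 1.190×10^-3 m².
From L = μ₀N²A/ℓ, N = √(Lℓ / (μ₀A)).
N = √[(7.230×10^-3)(0.67) / ((4π×10⁻⁷)×1.190×10^-3)] = √(3.239×10^6) ≈ 1799.8.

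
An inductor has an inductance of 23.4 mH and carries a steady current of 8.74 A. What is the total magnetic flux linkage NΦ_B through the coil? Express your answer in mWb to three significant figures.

NΦ_B ≈ 205 mWb

From L = NΦ_B/I, the flux linkage is NΦ_B = LI.
NΦ_B = (2.340×10^-2 H)(8.74 A) = 0.2045 Wb.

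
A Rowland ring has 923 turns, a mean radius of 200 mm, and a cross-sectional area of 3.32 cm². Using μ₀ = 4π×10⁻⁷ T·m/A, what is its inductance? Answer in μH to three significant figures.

L ≈ 283 μH

For a thin toroid, L = μ₀N²A/(2πR).
L = (4π×10⁻⁷)(923)²(3.320×10^-4) / (2π×0.2 m) = 2.828×10^-4 H.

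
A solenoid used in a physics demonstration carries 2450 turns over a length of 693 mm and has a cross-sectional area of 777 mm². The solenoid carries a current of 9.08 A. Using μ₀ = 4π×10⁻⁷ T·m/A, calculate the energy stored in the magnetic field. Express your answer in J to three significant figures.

U ≈ 0.349 J

A = 777 mm² = 7.770×10^-4 m².
L = μ₀N²A/ℓ = (4π×10⁻⁷)(2450)²(7.770×10^-4)/(0.693) = 8.457×10^-3 H.
U = ½LI² = ½(8.457×10^-3)(9.08)² = 0.3486 J.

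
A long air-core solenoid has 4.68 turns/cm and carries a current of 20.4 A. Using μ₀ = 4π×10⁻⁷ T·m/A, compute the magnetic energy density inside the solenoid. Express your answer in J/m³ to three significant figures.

u ≈ 57.3 J/m³

B = μ₀nI = (4π×10⁻⁷)(468)(20.4) = 1.200×10^-2 T.
u = B²/(2μ₀) = (1.200×10^-2)²/(2×4π×10⁻⁷) = 57.27 J/m³.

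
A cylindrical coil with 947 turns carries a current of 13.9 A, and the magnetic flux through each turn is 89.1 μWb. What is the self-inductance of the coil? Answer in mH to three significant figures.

Self-inductance is defined by L = NΦ_B/I (flux linkage over current).
L = (947)(8.910×10^-5 Wb)/(13.9 A) = 6.070×10^-3 H.

L ≈ 6.07 mH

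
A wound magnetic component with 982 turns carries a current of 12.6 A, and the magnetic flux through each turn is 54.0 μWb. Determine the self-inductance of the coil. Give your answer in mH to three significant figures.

Self-inductance is defined by L = NΦ_B/I (flux linkage over current).
L = (982)(5.400×10^-5 Wb)/(12.6 A) = 4.209×10^-3 H.

L ≈ 4.21 mH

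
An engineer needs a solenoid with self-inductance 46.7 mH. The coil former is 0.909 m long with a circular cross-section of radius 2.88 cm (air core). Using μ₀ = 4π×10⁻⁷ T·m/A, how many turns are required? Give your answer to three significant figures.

N ≈ 3600 turns

A = πr² = π(2.880×10^-2 m)² = 2.606×10^-3 m².
From L = μ₀N²A/ℓ, N = √(Lℓ / (μ₀A)).
N = √[(4.670×10^-2)(0.909) / ((4π×10⁻⁷)×2.606×10^-3)] = √(1.296×10^7) ≈ 3600.5.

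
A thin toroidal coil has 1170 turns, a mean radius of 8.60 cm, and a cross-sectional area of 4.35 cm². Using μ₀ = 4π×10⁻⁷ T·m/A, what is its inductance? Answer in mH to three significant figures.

L ≈ 1.38 mH

For a thin toroid, L = μ₀N²A/(2πR).
L = (4π×10⁻⁷)(1170)²(4.350×10^-4) / (2π×8.600×10^-2 m) = 1.3848×10^-3 H.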